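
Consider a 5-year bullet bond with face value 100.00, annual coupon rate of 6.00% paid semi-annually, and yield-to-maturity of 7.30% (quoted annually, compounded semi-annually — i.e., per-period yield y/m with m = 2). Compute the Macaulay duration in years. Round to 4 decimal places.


Answer: Macaulay duration = 4.3727 years

Derivation:
Coupon per period c = face * coupon_rate / m = 3.000000
Periods per year m = 2; per-period yield y/m = 0.036500
Number of cashflows N = 10
Cashflows (t years, CF_t, discount factor 1/(1+y/m)^(m*t), PV):
  t = 0.5000: CF_t = 3.000000, DF = 0.964785, PV = 2.894356
  t = 1.0000: CF_t = 3.000000, DF = 0.930811, PV = 2.792432
  t = 1.5000: CF_t = 3.000000, DF = 0.898033, PV = 2.694098
  t = 2.0000: CF_t = 3.000000, DF = 0.866409, PV = 2.599226
  t = 2.5000: CF_t = 3.000000, DF = 0.835898, PV = 2.507695
  t = 3.0000: CF_t = 3.000000, DF = 0.806462, PV = 2.419387
  t = 3.5000: CF_t = 3.000000, DF = 0.778063, PV = 2.334189
  t = 4.0000: CF_t = 3.000000, DF = 0.750664, PV = 2.251992
  t = 4.5000: CF_t = 3.000000, DF = 0.724230, PV = 2.172689
  t = 5.0000: CF_t = 103.000000, DF = 0.698726, PV = 71.968783
Price P = sum_t PV_t = 94.634847
Macaulay numerator sum_t t * PV_t:
  t * PV_t at t = 0.5000: 1.447178
  t * PV_t at t = 1.0000: 2.792432
  t * PV_t at t = 1.5000: 4.041146
  t * PV_t at t = 2.0000: 5.198452
  t * PV_t at t = 2.5000: 6.269238
  t * PV_t at t = 3.0000: 7.258162
  t * PV_t at t = 3.5000: 8.169663
  t * PV_t at t = 4.0000: 9.007967
  t * PV_t at t = 4.5000: 9.777099
  t * PV_t at t = 5.0000: 359.843916
Macaulay duration D = (sum_t t * PV_t) / P = 413.805254 / 94.634847 = 4.372652


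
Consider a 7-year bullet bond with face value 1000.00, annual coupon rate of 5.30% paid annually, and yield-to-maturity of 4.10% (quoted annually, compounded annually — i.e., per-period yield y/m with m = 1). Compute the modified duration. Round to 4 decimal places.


Coupon per period c = face * coupon_rate / m = 53.000000
Periods per year m = 1; per-period yield y/m = 0.041000
Number of cashflows N = 7
Cashflows (t years, CF_t, discount factor 1/(1+y/m)^(m*t), PV):
  t = 1.0000: CF_t = 53.000000, DF = 0.960615, PV = 50.912584
  t = 2.0000: CF_t = 53.000000, DF = 0.922781, PV = 48.907381
  t = 3.0000: CF_t = 53.000000, DF = 0.886437, PV = 46.981154
  t = 4.0000: CF_t = 53.000000, DF = 0.851524, PV = 45.130792
  t = 5.0000: CF_t = 53.000000, DF = 0.817987, PV = 43.353306
  t = 6.0000: CF_t = 53.000000, DF = 0.785770, PV = 41.645827
  t = 7.0000: CF_t = 1053.000000, DF = 0.754823, PV = 794.828195
Price P = sum_t PV_t = 1071.759240
First compute Macaulay numerator sum_t t * PV_t:
  t * PV_t at t = 1.0000: 50.912584
  t * PV_t at t = 2.0000: 97.814763
  t * PV_t at t = 3.0000: 140.943462
  t * PV_t at t = 4.0000: 180.523167
  t * PV_t at t = 5.0000: 216.766530
  t * PV_t at t = 6.0000: 249.874963
  t * PV_t at t = 7.0000: 5563.797367
Macaulay duration D = 6500.632836 / 1071.759240 = 6.065385
Modified duration = D / (1 + y/m) = 6.065385 / (1 + 0.041000) = 5.826499

Answer: Modified duration = 5.8265


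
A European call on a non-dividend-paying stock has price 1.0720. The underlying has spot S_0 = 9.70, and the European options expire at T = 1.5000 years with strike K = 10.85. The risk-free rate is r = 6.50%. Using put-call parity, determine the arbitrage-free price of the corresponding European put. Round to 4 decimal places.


Answer: Put price = 1.2141

Derivation:
Put-call parity: C - P = S_0 * exp(-qT) - K * exp(-rT).
S_0 * exp(-qT) = 9.7000 * 1.00000000 = 9.70000000
K * exp(-rT) = 10.8500 * 0.90710234 = 9.84206041
P = C - S*exp(-qT) + K*exp(-rT)
P = 1.0720 - 9.70000000 + 9.84206041 = 1.2141


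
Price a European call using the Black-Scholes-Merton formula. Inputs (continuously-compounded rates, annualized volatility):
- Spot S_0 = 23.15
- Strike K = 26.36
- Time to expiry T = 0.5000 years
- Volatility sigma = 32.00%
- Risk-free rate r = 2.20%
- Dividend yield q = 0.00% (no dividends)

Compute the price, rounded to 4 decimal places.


d1 = (ln(S/K) + (r - q + 0.5*sigma^2) * T) / (sigma * sqrt(T)) = -0.41212362
d2 = d1 - sigma * sqrt(T) = -0.63839779
exp(-rT) = 0.98906028; exp(-qT) = 1.00000000
C = S_0 * exp(-qT) * N(d1) - K * exp(-rT) * N(d2)
N(d1) = 0.34012441; N(d2) = 0.26160739
C = 23.1500 * 1.00000000 * 0.34012441 - 26.3600 * 0.98906028 * 0.26160739 = 1.0533

Answer: Price = 1.0533


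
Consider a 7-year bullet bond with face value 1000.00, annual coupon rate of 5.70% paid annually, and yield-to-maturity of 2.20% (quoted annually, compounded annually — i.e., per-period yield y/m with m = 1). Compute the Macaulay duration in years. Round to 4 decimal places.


Coupon per period c = face * coupon_rate / m = 57.000000
Periods per year m = 1; per-period yield y/m = 0.022000
Number of cashflows N = 7
Cashflows (t years, CF_t, discount factor 1/(1+y/m)^(m*t), PV):
  t = 1.0000: CF_t = 57.000000, DF = 0.978474, PV = 55.772994
  t = 2.0000: CF_t = 57.000000, DF = 0.957411, PV = 54.572401
  t = 3.0000: CF_t = 57.000000, DF = 0.936801, PV = 53.397653
  t = 4.0000: CF_t = 57.000000, DF = 0.916635, PV = 52.248193
  t = 5.0000: CF_t = 57.000000, DF = 0.896903, PV = 51.123476
  t = 6.0000: CF_t = 57.000000, DF = 0.877596, PV = 50.022971
  t = 7.0000: CF_t = 1057.000000, DF = 0.858704, PV = 907.650637
Price P = sum_t PV_t = 1224.788325
Macaulay numerator sum_t t * PV_t:
  t * PV_t at t = 1.0000: 55.772994
  t * PV_t at t = 2.0000: 109.144803
  t * PV_t at t = 3.0000: 160.192959
  t * PV_t at t = 4.0000: 208.992771
  t * PV_t at t = 5.0000: 255.617381
  t * PV_t at t = 6.0000: 300.137825
  t * PV_t at t = 7.0000: 6353.554458
Macaulay duration D = (sum_t t * PV_t) / P = 7443.413191 / 1224.788325 = 6.077306

Answer: Macaulay duration = 6.0773 years


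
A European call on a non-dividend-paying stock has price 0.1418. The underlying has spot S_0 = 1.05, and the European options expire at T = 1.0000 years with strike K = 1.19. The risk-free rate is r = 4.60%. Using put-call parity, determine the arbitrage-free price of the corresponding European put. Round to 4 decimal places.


Put-call parity: C - P = S_0 * exp(-qT) - K * exp(-rT).
S_0 * exp(-qT) = 1.0500 * 1.00000000 = 1.05000000
K * exp(-rT) = 1.1900 * 0.95504196 = 1.13649994
P = C - S*exp(-qT) + K*exp(-rT)
P = 0.1418 - 1.05000000 + 1.13649994 = 0.2283

Answer: Put price = 0.2283


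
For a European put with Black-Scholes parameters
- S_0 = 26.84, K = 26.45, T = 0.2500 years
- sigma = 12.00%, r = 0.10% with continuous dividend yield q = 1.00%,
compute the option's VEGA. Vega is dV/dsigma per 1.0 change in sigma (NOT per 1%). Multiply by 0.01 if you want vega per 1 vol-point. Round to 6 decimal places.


d1 = 0.2364525633; d2 = 0.1764525633
phi(d1) = 0.3879443255; exp(-qT) = 0.9975031224; exp(-rT) = 0.9997500312
Vega = S * exp(-qT) * phi(d1) * sqrt(T) = 26.8400 * 0.9975031224 * 0.3879443255 * 0.5000000000 = 5.193214

Answer: Vega = 5.193214


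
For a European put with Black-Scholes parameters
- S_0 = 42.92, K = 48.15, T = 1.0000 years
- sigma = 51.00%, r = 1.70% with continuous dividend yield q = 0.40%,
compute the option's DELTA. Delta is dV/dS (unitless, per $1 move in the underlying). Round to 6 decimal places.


Answer: Delta = -0.476148

Derivation:
d1 = 0.0550329010; d2 = -0.4549670990
phi(d1) = 0.3983386153; exp(-qT) = 0.9960079893; exp(-rT) = 0.9831436846
N(-d1) = 0.4780561261
Delta = -exp(-qT) * N(-d1) = -0.9960079893 * 0.4780561261 = -0.476148


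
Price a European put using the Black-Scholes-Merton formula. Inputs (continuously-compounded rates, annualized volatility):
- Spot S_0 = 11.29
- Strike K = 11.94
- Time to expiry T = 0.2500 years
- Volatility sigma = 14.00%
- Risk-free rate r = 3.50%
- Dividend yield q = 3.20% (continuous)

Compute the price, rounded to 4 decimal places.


Answer: Price = 0.7347

Derivation:
d1 = (ln(S/K) + (r - q + 0.5*sigma^2) * T) / (sigma * sqrt(T)) = -0.75395328
d2 = d1 - sigma * sqrt(T) = -0.82395328
exp(-rT) = 0.99128817; exp(-qT) = 0.99203191
P = K * exp(-rT) * N(-d2) - S_0 * exp(-qT) * N(-d1)
N(-d1) = 0.77456136; N(-d2) = 0.79501695
P = 11.9400 * 0.99128817 * 0.79501695 - 11.2900 * 0.99203191 * 0.77456136 = 0.7347


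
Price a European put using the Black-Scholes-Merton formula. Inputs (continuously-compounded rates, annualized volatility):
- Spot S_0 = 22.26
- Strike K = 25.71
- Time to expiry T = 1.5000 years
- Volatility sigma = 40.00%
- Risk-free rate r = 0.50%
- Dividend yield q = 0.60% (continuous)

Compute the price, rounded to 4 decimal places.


Answer: Price = 6.5293

Derivation:
d1 = (ln(S/K) + (r - q + 0.5*sigma^2) * T) / (sigma * sqrt(T)) = -0.05223266
d2 = d1 - sigma * sqrt(T) = -0.54213061
exp(-rT) = 0.99252805; exp(-qT) = 0.99104038
P = K * exp(-rT) * N(-d2) - S_0 * exp(-qT) * N(-d1)
N(-d1) = 0.52082835; N(-d2) = 0.70613573
P = 25.7100 * 0.99252805 * 0.70613573 - 22.2600 * 0.99104038 * 0.52082835 = 6.5293


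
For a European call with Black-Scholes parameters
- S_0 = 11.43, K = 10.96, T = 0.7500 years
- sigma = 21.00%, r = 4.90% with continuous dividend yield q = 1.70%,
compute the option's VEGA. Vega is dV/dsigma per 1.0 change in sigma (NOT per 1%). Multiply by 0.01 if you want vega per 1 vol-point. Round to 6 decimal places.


Answer: Vega = 3.517513

Derivation:
d1 = 0.4537791459; d2 = 0.2719138111
phi(d1) = 0.3599117956; exp(-qT) = 0.9873309369; exp(-rT) = 0.9639170845
Vega = S * exp(-qT) * phi(d1) * sqrt(T) = 11.4300 * 0.9873309369 * 0.3599117956 * 0.8660254038 = 3.517513


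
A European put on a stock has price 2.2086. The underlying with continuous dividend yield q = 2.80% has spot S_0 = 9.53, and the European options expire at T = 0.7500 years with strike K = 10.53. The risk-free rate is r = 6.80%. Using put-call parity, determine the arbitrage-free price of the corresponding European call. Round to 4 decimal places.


Put-call parity: C - P = S_0 * exp(-qT) - K * exp(-rT).
S_0 * exp(-qT) = 9.5300 * 0.97921896 = 9.33195673
K * exp(-rT) = 10.5300 * 0.95027867 = 10.00643440
C = P + S*exp(-qT) - K*exp(-rT)
C = 2.2086 + 9.33195673 - 10.00643440 = 1.5341

Answer: Call price = 1.5341


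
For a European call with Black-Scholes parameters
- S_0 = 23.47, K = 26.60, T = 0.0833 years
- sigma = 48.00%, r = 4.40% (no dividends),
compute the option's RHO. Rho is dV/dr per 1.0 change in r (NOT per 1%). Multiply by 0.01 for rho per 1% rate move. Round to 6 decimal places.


Answer: Rho = 0.379625

Derivation:
d1 = -0.8079240338; d2 = -0.9464603828
phi(d1) = 0.2878519034; exp(-qT) = 1.0000000000; exp(-rT) = 0.9963415086
N(d2) = 0.1719569099
Rho = K*T*exp(-rT)*N(d2) = 26.6000 * 0.0833 * 0.9963415086 * 0.1719569099 = 0.379625


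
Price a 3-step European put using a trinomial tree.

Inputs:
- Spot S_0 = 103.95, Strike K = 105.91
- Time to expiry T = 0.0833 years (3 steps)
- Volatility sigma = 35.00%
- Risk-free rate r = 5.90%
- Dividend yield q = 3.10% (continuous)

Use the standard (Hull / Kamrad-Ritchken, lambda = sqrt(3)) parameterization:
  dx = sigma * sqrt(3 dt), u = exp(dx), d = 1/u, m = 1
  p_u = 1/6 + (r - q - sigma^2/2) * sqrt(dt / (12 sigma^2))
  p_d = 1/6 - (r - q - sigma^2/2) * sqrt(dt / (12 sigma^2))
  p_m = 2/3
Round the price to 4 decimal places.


Answer: Price = V(0,0) = 5.0481

Derivation:
dt = T/N = 0.027767; dx = sigma*sqrt(3*dt) = 0.101016
u = exp(dx) = 1.106294; d = 1/u = 0.903918
p_u = 0.162097, p_m = 0.666667, p_d = 0.171236
Discount per step: exp(-r*dt) = 0.998363
Stock lattice S(k, j) with j the centered position index:
  k=0: S(0,+0) = 103.9500
  k=1: S(1,-1) = 93.9623; S(1,+0) = 103.9500; S(1,+1) = 114.9993
  k=2: S(2,-2) = 84.9343; S(2,-1) = 93.9623; S(2,+0) = 103.9500; S(2,+1) = 114.9993; S(2,+2) = 127.2231
  k=3: S(3,-3) = 76.7737; S(3,-2) = 84.9343; S(3,-1) = 93.9623; S(3,+0) = 103.9500; S(3,+1) = 114.9993; S(3,+2) = 127.2231; S(3,+3) = 140.7462
Terminal payoffs V(N, j) = max(K - S_T, 0):
  V(3,-3) = 29.136329; V(3,-2) = 20.975715; V(3,-1) = 11.947673; V(3,+0) = 1.960000; V(3,+1) = 0.000000; V(3,+2) = 0.000000; V(3,+3) = 0.000000
Backward induction: V(k, j) = exp(-r*dt) * [p_u * V(k+1, j+1) + p_m * V(k+1, j) + p_d * V(k+1, j-1)]
  V(2,-2) = exp(-r*dt) * [p_u*11.947673 + p_m*20.975715 + p_d*29.136329] = 20.875465
  V(2,-1) = exp(-r*dt) * [p_u*1.960000 + p_m*11.947673 + p_d*20.975715] = 11.855195
  V(2,+0) = exp(-r*dt) * [p_u*0.000000 + p_m*1.960000 + p_d*11.947673] = 3.347056
  V(2,+1) = exp(-r*dt) * [p_u*0.000000 + p_m*0.000000 + p_d*1.960000] = 0.335074
  V(2,+2) = exp(-r*dt) * [p_u*0.000000 + p_m*0.000000 + p_d*0.000000] = 0.000000
  V(1,-1) = exp(-r*dt) * [p_u*3.347056 + p_m*11.855195 + p_d*20.875465] = 12.000974
  V(1,+0) = exp(-r*dt) * [p_u*0.335074 + p_m*3.347056 + p_d*11.855195] = 4.308662
  V(1,+1) = exp(-r*dt) * [p_u*0.000000 + p_m*0.335074 + p_d*3.347056] = 0.795217
  V(0,+0) = exp(-r*dt) * [p_u*0.795217 + p_m*4.308662 + p_d*12.000974] = 5.048071


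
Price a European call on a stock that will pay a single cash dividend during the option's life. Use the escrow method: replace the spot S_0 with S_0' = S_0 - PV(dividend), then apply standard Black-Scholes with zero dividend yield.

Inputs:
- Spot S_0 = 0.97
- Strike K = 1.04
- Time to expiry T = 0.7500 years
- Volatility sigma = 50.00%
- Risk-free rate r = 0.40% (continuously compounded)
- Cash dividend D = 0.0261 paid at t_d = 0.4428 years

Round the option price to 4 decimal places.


Answer: Price = 0.1272

Derivation:
PV(D) = D * exp(-r * t_d) = 0.0261 * 0.99823037 = 0.02605381
S_0' = S_0 - PV(D) = 0.9700 - 0.02605381 = 0.94394619
d1 = (ln(S_0'/K) + (r + sigma^2/2)*T) / (sigma*sqrt(T)) = -0.00036219
d2 = d1 - sigma*sqrt(T) = -0.43337489
exp(-rT) = 0.99700450
N(d1) = 0.49985551; N(d2) = 0.33237122
C = S_0' * N(d1) - K * exp(-rT) * N(d2) = 0.94394619 * 0.49985551 - 1.0400 * 0.99700450 * 0.33237122 = 0.1272


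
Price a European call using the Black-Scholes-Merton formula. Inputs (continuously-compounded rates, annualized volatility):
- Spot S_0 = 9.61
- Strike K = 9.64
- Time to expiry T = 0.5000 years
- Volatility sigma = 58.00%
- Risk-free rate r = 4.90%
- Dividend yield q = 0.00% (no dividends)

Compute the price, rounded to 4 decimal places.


d1 = (ln(S/K) + (r - q + 0.5*sigma^2) * T) / (sigma * sqrt(T)) = 0.25719940
d2 = d1 - sigma * sqrt(T) = -0.15292253
exp(-rT) = 0.97579769; exp(-qT) = 1.00000000
C = S_0 * exp(-qT) * N(d1) - K * exp(-rT) * N(d2)
N(d1) = 0.60148758; N(d2) = 0.43922968
C = 9.6100 * 1.00000000 * 0.60148758 - 9.6400 * 0.97579769 * 0.43922968 = 1.6486

Answer: Price = 1.6486


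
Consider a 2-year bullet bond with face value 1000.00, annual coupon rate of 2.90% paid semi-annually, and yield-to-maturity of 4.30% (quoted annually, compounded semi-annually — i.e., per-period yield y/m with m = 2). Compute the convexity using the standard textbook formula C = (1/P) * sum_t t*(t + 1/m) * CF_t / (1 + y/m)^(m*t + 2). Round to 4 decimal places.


Coupon per period c = face * coupon_rate / m = 14.500000
Periods per year m = 2; per-period yield y/m = 0.021500
Number of cashflows N = 4
Cashflows (t years, CF_t, discount factor 1/(1+y/m)^(m*t), PV):
  t = 0.5000: CF_t = 14.500000, DF = 0.978953, PV = 14.194812
  t = 1.0000: CF_t = 14.500000, DF = 0.958348, PV = 13.896047
  t = 1.5000: CF_t = 14.500000, DF = 0.938177, PV = 13.603570
  t = 2.0000: CF_t = 1014.500000, DF = 0.918431, PV = 931.748211
Price P = sum_t PV_t = 973.442639
Convexity numerator sum_t t*(t + 1/m) * CF_t / (1+y/m)^(m*t + 2):
  t = 0.5000: term = 6.801785
  t = 1.0000: term = 19.975873
  t = 1.5000: term = 39.110863
  t = 2.0000: term = 4464.695349
Convexity = (1/P) * sum = 4530.583870 / 973.442639 = 4.654187

Answer: Convexity = 4.6542


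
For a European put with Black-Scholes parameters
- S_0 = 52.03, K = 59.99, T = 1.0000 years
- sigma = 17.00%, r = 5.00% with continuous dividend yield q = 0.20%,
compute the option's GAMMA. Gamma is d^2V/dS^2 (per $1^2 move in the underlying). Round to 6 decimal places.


d1 = -0.4700435668; d2 = -0.6400435668
phi(d1) = 0.3572180103; exp(-qT) = 0.9980019987; exp(-rT) = 0.9512294245
Gamma = exp(-qT) * phi(d1) / (S * sigma * sqrt(T)) = 0.9980019987 * 0.3572180103 / (52.0300 * 0.1700 * 1.0000000000) = 0.040305

Answer: Gamma = 0.040305


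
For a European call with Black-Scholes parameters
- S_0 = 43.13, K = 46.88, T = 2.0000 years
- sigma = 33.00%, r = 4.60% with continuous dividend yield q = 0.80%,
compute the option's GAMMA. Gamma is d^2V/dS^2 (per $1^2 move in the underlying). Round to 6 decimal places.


Answer: Gamma = 0.019049

Derivation:
d1 = 0.2175481839; d2 = -0.2491422917
phi(d1) = 0.3896126886; exp(-qT) = 0.9841273201; exp(-rT) = 0.9121051495
Gamma = exp(-qT) * phi(d1) / (S * sigma * sqrt(T)) = 0.9841273201 * 0.3896126886 / (43.1300 * 0.3300 * 1.4142135624) = 0.019049


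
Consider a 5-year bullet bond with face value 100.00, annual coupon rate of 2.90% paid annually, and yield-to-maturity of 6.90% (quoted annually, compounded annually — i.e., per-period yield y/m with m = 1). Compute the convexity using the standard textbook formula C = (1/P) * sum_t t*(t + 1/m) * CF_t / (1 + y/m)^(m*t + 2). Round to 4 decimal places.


Coupon per period c = face * coupon_rate / m = 2.900000
Periods per year m = 1; per-period yield y/m = 0.069000
Number of cashflows N = 5
Cashflows (t years, CF_t, discount factor 1/(1+y/m)^(m*t), PV):
  t = 1.0000: CF_t = 2.900000, DF = 0.935454, PV = 2.712816
  t = 2.0000: CF_t = 2.900000, DF = 0.875074, PV = 2.537713
  t = 3.0000: CF_t = 2.900000, DF = 0.818591, PV = 2.373913
  t = 4.0000: CF_t = 2.900000, DF = 0.765754, PV = 2.220686
  t = 5.0000: CF_t = 102.900000, DF = 0.716327, PV = 73.710074
Price P = sum_t PV_t = 83.555203
Convexity numerator sum_t t*(t + 1/m) * CF_t / (1+y/m)^(m*t + 2):
  t = 1.0000: term = 4.747827
  t = 2.0000: term = 13.324117
  t = 3.0000: term = 24.928188
  t = 4.0000: term = 38.865277
  t = 5.0000: term = 1935.052236
Convexity = (1/P) * sum = 2016.917644 / 83.555203 = 24.138744

Answer: Convexity = 24.1387


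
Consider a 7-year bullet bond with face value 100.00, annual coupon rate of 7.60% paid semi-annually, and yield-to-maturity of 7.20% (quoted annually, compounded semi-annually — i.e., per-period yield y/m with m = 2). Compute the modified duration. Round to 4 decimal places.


Coupon per period c = face * coupon_rate / m = 3.800000
Periods per year m = 2; per-period yield y/m = 0.036000
Number of cashflows N = 14
Cashflows (t years, CF_t, discount factor 1/(1+y/m)^(m*t), PV):
  t = 0.5000: CF_t = 3.800000, DF = 0.965251, PV = 3.667954
  t = 1.0000: CF_t = 3.800000, DF = 0.931709, PV = 3.540496
  t = 1.5000: CF_t = 3.800000, DF = 0.899333, PV = 3.417467
  t = 2.0000: CF_t = 3.800000, DF = 0.868082, PV = 3.298713
  t = 2.5000: CF_t = 3.800000, DF = 0.837917, PV = 3.184086
  t = 3.0000: CF_t = 3.800000, DF = 0.808801, PV = 3.073442
  t = 3.5000: CF_t = 3.800000, DF = 0.780696, PV = 2.966643
  t = 4.0000: CF_t = 3.800000, DF = 0.753567, PV = 2.863555
  t = 4.5000: CF_t = 3.800000, DF = 0.727381, PV = 2.764049
  t = 5.0000: CF_t = 3.800000, DF = 0.702106, PV = 2.668001
  t = 5.5000: CF_t = 3.800000, DF = 0.677708, PV = 2.575291
  t = 6.0000: CF_t = 3.800000, DF = 0.654158, PV = 2.485802
  t = 6.5000: CF_t = 3.800000, DF = 0.631427, PV = 2.399423
  t = 7.0000: CF_t = 103.800000, DF = 0.609486, PV = 63.264602
Price P = sum_t PV_t = 102.169525
First compute Macaulay numerator sum_t t * PV_t:
  t * PV_t at t = 0.5000: 1.833977
  t * PV_t at t = 1.0000: 3.540496
  t * PV_t at t = 1.5000: 5.126201
  t * PV_t at t = 2.0000: 6.597427
  t * PV_t at t = 2.5000: 7.960216
  t * PV_t at t = 3.0000: 9.220327
  t * PV_t at t = 3.5000: 10.383251
  t * PV_t at t = 4.0000: 11.454221
  t * PV_t at t = 4.5000: 12.438222
  t * PV_t at t = 5.0000: 13.340007
  t * PV_t at t = 5.5000: 14.164100
  t * PV_t at t = 6.0000: 14.914812
  t * PV_t at t = 6.5000: 15.596248
  t * PV_t at t = 7.0000: 442.852212
Macaulay duration D = 569.421714 / 102.169525 = 5.573303
Modified duration = D / (1 + y/m) = 5.573303 / (1 + 0.036000) = 5.379636

Answer: Modified duration = 5.3796


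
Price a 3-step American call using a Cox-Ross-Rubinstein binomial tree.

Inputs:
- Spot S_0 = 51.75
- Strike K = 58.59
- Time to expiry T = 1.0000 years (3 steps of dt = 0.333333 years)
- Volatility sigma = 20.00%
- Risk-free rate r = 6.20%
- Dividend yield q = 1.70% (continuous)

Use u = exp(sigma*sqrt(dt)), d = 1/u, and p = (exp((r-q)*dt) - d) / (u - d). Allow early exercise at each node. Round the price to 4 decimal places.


dt = T/N = 0.333333
u = exp(sigma*sqrt(dt)) = 1.122401; d = 1/u = 0.890947
p = (exp((r-q)*dt) - d) / (u - d) = 0.536461
Discount per step: exp(-r*dt) = 0.979545
Stock lattice S(k, i) with i counting down-moves:
  k=0: S(0,0) = 51.7500
  k=1: S(1,0) = 58.0842; S(1,1) = 46.1065
  k=2: S(2,0) = 65.1938; S(2,1) = 51.7500; S(2,2) = 41.0785
  k=3: S(3,0) = 73.1736; S(3,1) = 58.0842; S(3,2) = 46.1065; S(3,3) = 36.5988
Terminal payoffs V(N, i) = max(S_T - K, 0):
  V(3,0) = 14.583592; V(3,1) = 0.000000; V(3,2) = 0.000000; V(3,3) = 0.000000
Backward induction: V(k, i) = exp(-r*dt) * [p * V(k+1, i) + (1-p) * V(k+1, i+1)]; then take max(V_cont, immediate exercise) for American.
  V(2,0) = exp(-r*dt) * [p*14.583592 + (1-p)*0.000000] = 7.663499; exercise = 6.603811; V(2,0) = max -> 7.663499
  V(2,1) = exp(-r*dt) * [p*0.000000 + (1-p)*0.000000] = 0.000000; exercise = 0.000000; V(2,1) = max -> 0.000000
  V(2,2) = exp(-r*dt) * [p*0.000000 + (1-p)*0.000000] = 0.000000; exercise = 0.000000; V(2,2) = max -> 0.000000
  V(1,0) = exp(-r*dt) * [p*7.663499 + (1-p)*0.000000] = 4.027075; exercise = 0.000000; V(1,0) = max -> 4.027075
  V(1,1) = exp(-r*dt) * [p*0.000000 + (1-p)*0.000000] = 0.000000; exercise = 0.000000; V(1,1) = max -> 0.000000
  V(0,0) = exp(-r*dt) * [p*4.027075 + (1-p)*0.000000] = 2.116178; exercise = 0.000000; V(0,0) = max -> 2.116178

Answer: Price = V(0,0) = 2.1162


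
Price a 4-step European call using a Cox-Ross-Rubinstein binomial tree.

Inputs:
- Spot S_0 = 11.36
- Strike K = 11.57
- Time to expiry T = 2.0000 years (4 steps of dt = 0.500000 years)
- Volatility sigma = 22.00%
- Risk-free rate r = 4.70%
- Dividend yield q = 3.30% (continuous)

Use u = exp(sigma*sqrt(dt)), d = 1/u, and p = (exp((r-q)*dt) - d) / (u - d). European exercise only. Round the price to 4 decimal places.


Answer: Price = V(0,0) = 1.3153

Derivation:
dt = T/N = 0.500000
u = exp(sigma*sqrt(dt)) = 1.168316; d = 1/u = 0.855933
p = (exp((r-q)*dt) - d) / (u - d) = 0.483674
Discount per step: exp(-r*dt) = 0.976774
Stock lattice S(k, i) with i counting down-moves:
  k=0: S(0,0) = 11.3600
  k=1: S(1,0) = 13.2721; S(1,1) = 9.7234
  k=2: S(2,0) = 15.5060; S(2,1) = 11.3600; S(2,2) = 8.3226
  k=3: S(3,0) = 18.1159; S(3,1) = 13.2721; S(3,2) = 9.7234; S(3,3) = 7.1236
  k=4: S(4,0) = 21.1651; S(4,1) = 15.5060; S(4,2) = 11.3600; S(4,3) = 8.3226; S(4,4) = 6.0973
Terminal payoffs V(N, i) = max(S_T - K, 0):
  V(4,0) = 9.595074; V(4,1) = 3.935974; V(4,2) = 0.000000; V(4,3) = 0.000000; V(4,4) = 0.000000
Backward induction: V(k, i) = exp(-r*dt) * [p * V(k+1, i) + (1-p) * V(k+1, i+1)].
  V(3,0) = exp(-r*dt) * [p*9.595074 + (1-p)*3.935974] = 6.518145
  V(3,1) = exp(-r*dt) * [p*3.935974 + (1-p)*0.000000] = 1.859514
  V(3,2) = exp(-r*dt) * [p*0.000000 + (1-p)*0.000000] = 0.000000
  V(3,3) = exp(-r*dt) * [p*0.000000 + (1-p)*0.000000] = 0.000000
  V(2,0) = exp(-r*dt) * [p*6.518145 + (1-p)*1.859514] = 4.017251
  V(2,1) = exp(-r*dt) * [p*1.859514 + (1-p)*0.000000] = 0.878510
  V(2,2) = exp(-r*dt) * [p*0.000000 + (1-p)*0.000000] = 0.000000
  V(1,0) = exp(-r*dt) * [p*4.017251 + (1-p)*0.878510] = 2.340974
  V(1,1) = exp(-r*dt) * [p*0.878510 + (1-p)*0.000000] = 0.415044
  V(0,0) = exp(-r*dt) * [p*2.340974 + (1-p)*0.415044] = 1.315291


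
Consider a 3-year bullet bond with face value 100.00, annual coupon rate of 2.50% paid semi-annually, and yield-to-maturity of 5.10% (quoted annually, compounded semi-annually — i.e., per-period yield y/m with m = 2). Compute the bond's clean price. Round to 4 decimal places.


Answer: Price = 92.8514

Derivation:
Coupon per period c = face * coupon_rate / m = 1.250000
Periods per year m = 2; per-period yield y/m = 0.025500
Number of cashflows N = 6
Cashflows (t years, CF_t, discount factor 1/(1+y/m)^(m*t), PV):
  t = 0.5000: CF_t = 1.250000, DF = 0.975134, PV = 1.218918
  t = 1.0000: CF_t = 1.250000, DF = 0.950886, PV = 1.188608
  t = 1.5000: CF_t = 1.250000, DF = 0.927242, PV = 1.159052
  t = 2.0000: CF_t = 1.250000, DF = 0.904185, PV = 1.130231
  t = 2.5000: CF_t = 1.250000, DF = 0.881702, PV = 1.102127
  t = 3.0000: CF_t = 101.250000, DF = 0.859777, PV = 87.052459
Price P = sum_t PV_t = 92.851396


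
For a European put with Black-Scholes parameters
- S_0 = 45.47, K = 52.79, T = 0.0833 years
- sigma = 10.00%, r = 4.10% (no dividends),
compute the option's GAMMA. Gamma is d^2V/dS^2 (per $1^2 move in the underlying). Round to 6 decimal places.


Answer: Gamma = 0.000001

Derivation:
d1 = -5.0391006962; d2 = -5.0679624355
phi(d1) = 0.0000012218; exp(-qT) = 1.0000000000; exp(-rT) = 0.9965905255
Gamma = exp(-qT) * phi(d1) / (S * sigma * sqrt(T)) = 1.0000000000 * 0.0000012218 / (45.4700 * 0.1000 * 0.2886173938) = 0.000001


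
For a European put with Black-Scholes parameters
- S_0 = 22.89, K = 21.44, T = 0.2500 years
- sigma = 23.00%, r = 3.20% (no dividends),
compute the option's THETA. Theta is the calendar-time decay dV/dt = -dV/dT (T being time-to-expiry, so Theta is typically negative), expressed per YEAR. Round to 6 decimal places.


d1 = 0.6961243284; d2 = 0.5811243284
phi(d1) = 0.3130998676; exp(-qT) = 1.0000000000; exp(-rT) = 0.9920319148
Theta = -S*exp(-qT)*phi(d1)*sigma/(2*sqrt(T)) + r*K*exp(-rT)*N(-d2) - q*S*exp(-qT)*N(-d1)
N(-d1) = 0.2431754860; N(-d2) = 0.2805783316; sqrt(T) = 0.5000000000
Term 1 = -22.8900 * 1.0000000000 * 0.3130998676 * 0.2300 / (2 * 0.5000000000) = -1.6483768730
Term 2 = 0.0320 * 21.4400 * 0.9920319148 * 0.2805783316 = 0.1909653319
Term 3 = 0 (no dividend yield, q = 0)
Theta = -1.6483768730 + (0.1909653319) + (0.0000000000) = -1.457412

Answer: Theta = -1.457412


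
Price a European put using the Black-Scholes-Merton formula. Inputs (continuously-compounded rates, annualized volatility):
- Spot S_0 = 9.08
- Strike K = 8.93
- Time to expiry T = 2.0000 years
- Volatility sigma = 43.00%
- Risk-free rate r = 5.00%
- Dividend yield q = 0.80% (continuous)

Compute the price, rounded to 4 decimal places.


d1 = (ln(S/K) + (r - q + 0.5*sigma^2) * T) / (sigma * sqrt(T)) = 0.46958106
d2 = d1 - sigma * sqrt(T) = -0.13853077
exp(-rT) = 0.90483742; exp(-qT) = 0.98412732
P = K * exp(-rT) * N(-d2) - S_0 * exp(-qT) * N(-d1)
N(-d1) = 0.31932718; N(-d2) = 0.55508952
P = 8.9300 * 0.90483742 * 0.55508952 - 9.0800 * 0.98412732 * 0.31932718 = 1.6318

Answer: Price = 1.6318


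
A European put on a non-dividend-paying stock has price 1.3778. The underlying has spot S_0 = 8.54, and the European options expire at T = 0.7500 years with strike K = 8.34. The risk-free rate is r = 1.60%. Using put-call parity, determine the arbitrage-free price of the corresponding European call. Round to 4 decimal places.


Put-call parity: C - P = S_0 * exp(-qT) - K * exp(-rT).
S_0 * exp(-qT) = 8.5400 * 1.00000000 = 8.54000000
K * exp(-rT) = 8.3400 * 0.98807171 = 8.24051809
C = P + S*exp(-qT) - K*exp(-rT)
C = 1.3778 + 8.54000000 - 8.24051809 = 1.6773

Answer: Call price = 1.6773


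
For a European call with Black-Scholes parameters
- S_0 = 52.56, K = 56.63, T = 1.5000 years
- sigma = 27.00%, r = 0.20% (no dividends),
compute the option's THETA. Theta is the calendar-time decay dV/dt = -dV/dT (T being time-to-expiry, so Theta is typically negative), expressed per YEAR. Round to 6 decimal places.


d1 = -0.0511323604; d2 = -0.3818134756
phi(d1) = 0.3984211002; exp(-qT) = 1.0000000000; exp(-rT) = 0.9970044955
Theta = -S*exp(-qT)*phi(d1)*sigma/(2*sqrt(T)) - r*K*exp(-rT)*N(d2) + q*S*exp(-qT)*N(d1)
N(d1) = 0.4796100249; N(d2) = 0.3512998613; sqrt(T) = 1.2247448714
Term 1 = -52.5600 * 1.0000000000 * 0.3984211002 * 0.2700 / (2 * 1.2247448714) = -2.3082658475
Term 2 = -0.0020 * 56.6300 * 0.9970044955 * 0.3512998613 = -0.0396690365
Term 3 = 0 (no dividend yield, q = 0)
Theta = -2.3082658475 + (-0.0396690365) + (0.0000000000) = -2.347935

Answer: Theta = -2.347935


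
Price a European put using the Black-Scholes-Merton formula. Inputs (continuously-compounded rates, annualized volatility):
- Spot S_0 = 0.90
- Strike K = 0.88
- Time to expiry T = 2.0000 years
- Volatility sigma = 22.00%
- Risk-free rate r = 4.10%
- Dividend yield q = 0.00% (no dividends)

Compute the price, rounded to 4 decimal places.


Answer: Price = 0.0670

Derivation:
d1 = (ln(S/K) + (r - q + 0.5*sigma^2) * T) / (sigma * sqrt(T)) = 0.49135197
d2 = d1 - sigma * sqrt(T) = 0.18022498
exp(-rT) = 0.92127196; exp(-qT) = 1.00000000
P = K * exp(-rT) * N(-d2) - S_0 * exp(-qT) * N(-d1)
N(-d1) = 0.31158876; N(-d2) = 0.42848797
P = 0.8800 * 0.92127196 * 0.42848797 - 0.9000 * 1.00000000 * 0.31158876 = 0.0670


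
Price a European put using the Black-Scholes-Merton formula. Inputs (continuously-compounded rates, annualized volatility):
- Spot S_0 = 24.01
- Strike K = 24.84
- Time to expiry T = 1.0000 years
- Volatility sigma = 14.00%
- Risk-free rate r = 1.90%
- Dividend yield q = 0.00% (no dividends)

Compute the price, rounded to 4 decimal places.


d1 = (ln(S/K) + (r - q + 0.5*sigma^2) * T) / (sigma * sqrt(T)) = -0.03703462
d2 = d1 - sigma * sqrt(T) = -0.17703462
exp(-rT) = 0.98117936; exp(-qT) = 1.00000000
P = K * exp(-rT) * N(-d2) - S_0 * exp(-qT) * N(-d1)
N(-d1) = 0.51477130; N(-d2) = 0.57025940
P = 24.8400 * 0.98117936 * 0.57025940 - 24.0100 * 1.00000000 * 0.51477130 = 1.5390

Answer: Price = 1.5390


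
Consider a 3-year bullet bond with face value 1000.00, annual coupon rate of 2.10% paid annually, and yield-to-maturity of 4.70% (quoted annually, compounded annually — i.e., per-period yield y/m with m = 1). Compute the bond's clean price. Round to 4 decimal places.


Answer: Price = 928.7956

Derivation:
Coupon per period c = face * coupon_rate / m = 21.000000
Periods per year m = 1; per-period yield y/m = 0.047000
Number of cashflows N = 3
Cashflows (t years, CF_t, discount factor 1/(1+y/m)^(m*t), PV):
  t = 1.0000: CF_t = 21.000000, DF = 0.955110, PV = 20.057307
  t = 2.0000: CF_t = 21.000000, DF = 0.912235, PV = 19.156931
  t = 3.0000: CF_t = 1021.000000, DF = 0.871284, PV = 889.581407
Price P = sum_t PV_t = 928.795644


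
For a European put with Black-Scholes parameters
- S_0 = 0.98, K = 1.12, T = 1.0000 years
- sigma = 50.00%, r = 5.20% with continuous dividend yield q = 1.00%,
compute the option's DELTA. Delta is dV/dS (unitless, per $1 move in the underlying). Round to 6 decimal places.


Answer: Delta = -0.468606

Derivation:
d1 = 0.0669372148; d2 = -0.4330627852
phi(d1) = 0.3980495322; exp(-qT) = 0.9900498337; exp(-rT) = 0.9493288668
N(-d1) = 0.4733158432
Delta = -exp(-qT) * N(-d1) = -0.9900498337 * 0.4733158432 = -0.468606


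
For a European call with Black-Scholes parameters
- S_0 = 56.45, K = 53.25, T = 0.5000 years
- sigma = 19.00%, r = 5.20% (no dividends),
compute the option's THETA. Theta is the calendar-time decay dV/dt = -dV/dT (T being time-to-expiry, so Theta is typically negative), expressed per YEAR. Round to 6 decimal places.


Answer: Theta = -4.298610

Derivation:
d1 = 0.6950672537; d2 = 0.5607169652
phi(d1) = 0.3133301736; exp(-qT) = 1.0000000000; exp(-rT) = 0.9743350896
Theta = -S*exp(-qT)*phi(d1)*sigma/(2*sqrt(T)) - r*K*exp(-rT)*N(d2) + q*S*exp(-qT)*N(d1)
N(d1) = 0.7564934223; N(d2) = 0.7125047500; sqrt(T) = 0.7071067812
Term 1 = -56.4500 * 1.0000000000 * 0.3133301736 * 0.1900 / (2 * 0.7071067812) = -2.3763191545
Term 2 = -0.0520 * 53.2500 * 0.9743350896 * 0.7125047500 = -1.9222906926
Term 3 = 0 (no dividend yield, q = 0)
Theta = -2.3763191545 + (-1.9222906926) + (0.0000000000) = -4.298610


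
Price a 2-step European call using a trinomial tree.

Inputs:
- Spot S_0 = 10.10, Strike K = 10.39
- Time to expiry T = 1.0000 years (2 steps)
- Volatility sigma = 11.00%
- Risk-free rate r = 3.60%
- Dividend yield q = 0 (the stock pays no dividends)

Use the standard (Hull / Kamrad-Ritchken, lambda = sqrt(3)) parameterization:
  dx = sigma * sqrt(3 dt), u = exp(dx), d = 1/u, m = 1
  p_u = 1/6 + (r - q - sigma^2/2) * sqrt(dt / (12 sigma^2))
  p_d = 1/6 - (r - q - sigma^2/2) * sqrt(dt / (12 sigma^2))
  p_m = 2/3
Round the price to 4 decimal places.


dt = T/N = 0.500000; dx = sigma*sqrt(3*dt) = 0.134722
u = exp(dx) = 1.144219; d = 1/u = 0.873959
p_u = 0.222244, p_m = 0.666667, p_d = 0.111089
Discount per step: exp(-r*dt) = 0.982161
Stock lattice S(k, j) with j the centered position index:
  k=0: S(0,+0) = 10.1000
  k=1: S(1,-1) = 8.8270; S(1,+0) = 10.1000; S(1,+1) = 11.5566
  k=2: S(2,-2) = 7.7144; S(2,-1) = 8.8270; S(2,+0) = 10.1000; S(2,+1) = 11.5566; S(2,+2) = 13.2233
Terminal payoffs V(N, j) = max(S_T - K, 0):
  V(2,-2) = 0.000000; V(2,-1) = 0.000000; V(2,+0) = 0.000000; V(2,+1) = 1.166608; V(2,+2) = 2.833285
Backward induction: V(k, j) = exp(-r*dt) * [p_u * V(k+1, j+1) + p_m * V(k+1, j) + p_d * V(k+1, j-1)]
  V(1,-1) = exp(-r*dt) * [p_u*0.000000 + p_m*0.000000 + p_d*0.000000] = 0.000000
  V(1,+0) = exp(-r*dt) * [p_u*1.166608 + p_m*0.000000 + p_d*0.000000] = 0.254647
  V(1,+1) = exp(-r*dt) * [p_u*2.833285 + p_m*1.166608 + p_d*0.000000] = 1.382312
  V(0,+0) = exp(-r*dt) * [p_u*1.382312 + p_m*0.254647 + p_d*0.000000] = 0.468466

Answer: Price = V(0,0) = 0.4685


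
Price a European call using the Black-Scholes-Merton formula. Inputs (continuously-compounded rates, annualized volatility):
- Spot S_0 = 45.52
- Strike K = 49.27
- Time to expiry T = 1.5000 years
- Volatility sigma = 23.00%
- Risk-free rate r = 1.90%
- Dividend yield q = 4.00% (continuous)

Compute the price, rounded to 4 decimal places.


Answer: Price = 2.9586

Derivation:
d1 = (ln(S/K) + (r - q + 0.5*sigma^2) * T) / (sigma * sqrt(T)) = -0.25200843
d2 = d1 - sigma * sqrt(T) = -0.53369975
exp(-rT) = 0.97190229; exp(-qT) = 0.94176453
C = S_0 * exp(-qT) * N(d1) - K * exp(-rT) * N(d2)
N(d1) = 0.40051727; N(d2) = 0.29677464
C = 45.5200 * 0.94176453 * 0.40051727 - 49.2700 * 0.97190229 * 0.29677464 = 2.9586


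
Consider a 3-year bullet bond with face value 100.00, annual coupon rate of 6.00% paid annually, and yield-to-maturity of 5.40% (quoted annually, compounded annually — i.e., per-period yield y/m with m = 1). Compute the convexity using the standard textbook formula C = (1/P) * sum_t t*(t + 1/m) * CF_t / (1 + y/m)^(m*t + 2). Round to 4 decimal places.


Coupon per period c = face * coupon_rate / m = 6.000000
Periods per year m = 1; per-period yield y/m = 0.054000
Number of cashflows N = 3
Cashflows (t years, CF_t, discount factor 1/(1+y/m)^(m*t), PV):
  t = 1.0000: CF_t = 6.000000, DF = 0.948767, PV = 5.692600
  t = 2.0000: CF_t = 6.000000, DF = 0.900158, PV = 5.400948
  t = 3.0000: CF_t = 106.000000, DF = 0.854040, PV = 90.528231
Price P = sum_t PV_t = 101.621779
Convexity numerator sum_t t*(t + 1/m) * CF_t / (1+y/m)^(m*t + 2):
  t = 1.0000: term = 10.248479
  t = 2.0000: term = 29.170244
  t = 3.0000: term = 977.876607
Convexity = (1/P) * sum = 1017.295330 / 101.621779 = 10.010603

Answer: Convexity = 10.0106


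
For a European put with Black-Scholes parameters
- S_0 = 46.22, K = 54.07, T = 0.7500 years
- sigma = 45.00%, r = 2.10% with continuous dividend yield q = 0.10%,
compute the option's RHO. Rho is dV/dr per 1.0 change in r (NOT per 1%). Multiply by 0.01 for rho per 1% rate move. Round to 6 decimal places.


Answer: Rho = -28.417411

Derivation:
d1 = -0.1691749156; d2 = -0.5588863473
phi(d1) = 0.3932740392; exp(-qT) = 0.9992502812; exp(-rT) = 0.9843733826
N(-d2) = 0.7118803562
Rho = -K*T*exp(-rT)*N(-d2) = -54.0700 * 0.7500 * 0.9843733826 * 0.7118803562 = -28.417411


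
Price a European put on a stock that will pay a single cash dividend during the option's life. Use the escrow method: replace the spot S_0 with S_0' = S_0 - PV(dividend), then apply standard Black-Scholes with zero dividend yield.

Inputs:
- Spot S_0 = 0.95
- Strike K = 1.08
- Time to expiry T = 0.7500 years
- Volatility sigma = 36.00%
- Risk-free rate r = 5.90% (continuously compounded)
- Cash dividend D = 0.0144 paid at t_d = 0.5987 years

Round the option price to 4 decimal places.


PV(D) = D * exp(-r * t_d) = 0.0144 * 0.96529329 = 0.01390022
S_0' = S_0 - PV(D) = 0.9500 - 0.01390022 = 0.93609978
d1 = (ln(S_0'/K) + (r + sigma^2/2)*T) / (sigma*sqrt(T)) = -0.16083776
d2 = d1 - sigma*sqrt(T) = -0.47260690
exp(-rT) = 0.95671475
N(-d1) = 0.56388941; N(-d2) = 0.68175317
P = K * exp(-rT) * N(-d2) - S_0' * N(-d1) = 1.0800 * 0.95671475 * 0.68175317 - 0.93609978 * 0.56388941 = 0.1766

Answer: Price = 0.1766


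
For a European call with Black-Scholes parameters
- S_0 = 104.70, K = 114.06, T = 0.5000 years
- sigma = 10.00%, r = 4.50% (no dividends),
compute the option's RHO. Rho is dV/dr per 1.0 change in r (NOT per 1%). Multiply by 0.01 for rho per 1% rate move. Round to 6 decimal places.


d1 = -0.8573741543; d2 = -0.9280848324
phi(d1) = 0.2762404068; exp(-qT) = 1.0000000000; exp(-rT) = 0.9777512372
N(d2) = 0.1766817834
Rho = K*T*exp(-rT)*N(d2) = 114.0600 * 0.5000 * 0.9777512372 * 0.1766817834 = 9.851980

Answer: Rho = 9.851980


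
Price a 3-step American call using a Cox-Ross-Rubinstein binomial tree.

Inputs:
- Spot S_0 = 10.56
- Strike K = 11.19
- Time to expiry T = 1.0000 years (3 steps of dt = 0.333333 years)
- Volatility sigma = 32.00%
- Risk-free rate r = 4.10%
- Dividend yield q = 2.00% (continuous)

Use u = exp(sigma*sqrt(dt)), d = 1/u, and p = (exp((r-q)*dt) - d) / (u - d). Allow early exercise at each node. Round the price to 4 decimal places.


dt = T/N = 0.333333
u = exp(sigma*sqrt(dt)) = 1.202920; d = 1/u = 0.831310
p = (exp((r-q)*dt) - d) / (u - d) = 0.472846
Discount per step: exp(-r*dt) = 0.986426
Stock lattice S(k, i) with i counting down-moves:
  k=0: S(0,0) = 10.5600
  k=1: S(1,0) = 12.7028; S(1,1) = 8.7786
  k=2: S(2,0) = 15.2805; S(2,1) = 10.5600; S(2,2) = 7.2978
  k=3: S(3,0) = 18.3812; S(3,1) = 12.7028; S(3,2) = 8.7786; S(3,3) = 6.0667
Terminal payoffs V(N, i) = max(S_T - K, 0):
  V(3,0) = 7.191221; V(3,1) = 1.512837; V(3,2) = 0.000000; V(3,3) = 0.000000
Backward induction: V(k, i) = exp(-r*dt) * [p * V(k+1, i) + (1-p) * V(k+1, i+1)]; then take max(V_cont, immediate exercise) for American.
  V(2,0) = exp(-r*dt) * [p*7.191221 + (1-p)*1.512837] = 4.140858; exercise = 4.090499; V(2,0) = max -> 4.140858
  V(2,1) = exp(-r*dt) * [p*1.512837 + (1-p)*0.000000] = 0.705629; exercise = 0.000000; V(2,1) = max -> 0.705629
  V(2,2) = exp(-r*dt) * [p*0.000000 + (1-p)*0.000000] = 0.000000; exercise = 0.000000; V(2,2) = max -> 0.000000
  V(1,0) = exp(-r*dt) * [p*4.140858 + (1-p)*0.705629] = 2.298337; exercise = 1.512837; V(1,0) = max -> 2.298337
  V(1,1) = exp(-r*dt) * [p*0.705629 + (1-p)*0.000000] = 0.329125; exercise = 0.000000; V(1,1) = max -> 0.329125
  V(0,0) = exp(-r*dt) * [p*2.298337 + (1-p)*0.329125] = 1.243152; exercise = 0.000000; V(0,0) = max -> 1.243152

Answer: Price = V(0,0) = 1.2432


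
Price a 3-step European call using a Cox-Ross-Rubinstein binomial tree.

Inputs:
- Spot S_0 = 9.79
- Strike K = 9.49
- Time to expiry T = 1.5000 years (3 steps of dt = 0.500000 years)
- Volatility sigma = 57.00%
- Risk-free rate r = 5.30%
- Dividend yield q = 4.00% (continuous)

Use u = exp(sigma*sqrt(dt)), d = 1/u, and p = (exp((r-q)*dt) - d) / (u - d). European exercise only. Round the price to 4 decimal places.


Answer: Price = V(0,0) = 2.8781

Derivation:
dt = T/N = 0.500000
u = exp(sigma*sqrt(dt)) = 1.496383; d = 1/u = 0.668278
p = (exp((r-q)*dt) - d) / (u - d) = 0.408454
Discount per step: exp(-r*dt) = 0.973848
Stock lattice S(k, i) with i counting down-moves:
  k=0: S(0,0) = 9.7900
  k=1: S(1,0) = 14.6496; S(1,1) = 6.5424
  k=2: S(2,0) = 21.9214; S(2,1) = 9.7900; S(2,2) = 4.3722
  k=3: S(3,0) = 32.8028; S(3,1) = 14.6496; S(3,2) = 6.5424; S(3,3) = 2.9218
Terminal payoffs V(N, i) = max(S_T - K, 0):
  V(3,0) = 23.312806; V(3,1) = 5.159590; V(3,2) = 0.000000; V(3,3) = 0.000000
Backward induction: V(k, i) = exp(-r*dt) * [p * V(k+1, i) + (1-p) * V(k+1, i+1)].
  V(2,0) = exp(-r*dt) * [p*23.312806 + (1-p)*5.159590] = 12.245506
  V(2,1) = exp(-r*dt) * [p*5.159590 + (1-p)*0.000000] = 2.052343
  V(2,2) = exp(-r*dt) * [p*0.000000 + (1-p)*0.000000] = 0.000000
  V(1,0) = exp(-r*dt) * [p*12.245506 + (1-p)*2.052343] = 6.053230
  V(1,1) = exp(-r*dt) * [p*2.052343 + (1-p)*0.000000] = 0.816366
  V(0,0) = exp(-r*dt) * [p*6.053230 + (1-p)*0.816366] = 2.878097
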